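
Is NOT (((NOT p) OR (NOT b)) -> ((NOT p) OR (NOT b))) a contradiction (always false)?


Truth table over {b, p}:
b | p | φ
---------
F | F | F
T | F | F
F | T | F
T | T | F
Every row is false.

Yes, it is a contradiction.


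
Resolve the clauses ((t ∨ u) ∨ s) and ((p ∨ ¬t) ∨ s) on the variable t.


The clauses contain complementary literals t and ¬t.
Resolution eliminates this pair and disjoins the remaining literals (merging duplicates).

((u ∨ s) ∨ p)


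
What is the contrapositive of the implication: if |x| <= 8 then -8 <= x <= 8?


The contrapositive of (P → Q) is (¬Q → ¬P); it is logically equivalent to the original.
Here P = '|x| <= 8' and Q = '-8 <= x <= 8'.

If not (-8 <= x <= 8), then not (|x| <= 8).


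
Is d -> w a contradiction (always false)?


Truth table over {d, w}:
d | w | φ
---------
F | F | T
T | F | F
F | T | T
T | T | T
Satisfying assignment at row 1: d=F, w=F gives T.

No, it is not a contradiction.


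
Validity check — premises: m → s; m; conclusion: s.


This matches the form of modus ponens: the conclusion follows in every model of the premises.

Valid.


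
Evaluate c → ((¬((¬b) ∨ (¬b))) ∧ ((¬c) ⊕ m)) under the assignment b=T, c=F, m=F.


Substitute b=T, c=F, m=F:
¬b = F
¬b = F
(¬b) ∨ (¬b) = F ∨ F = F
¬((¬b) ∨ (¬b)) = T
¬c = T
(¬c) ⊕ m = T ⊕ F = T
(¬((¬b) ∨ (¬b))) ∧ ((¬c) ⊕ m) = T ∧ T = T
c → ((¬((¬b) ∨ (¬b))) ∧ ((¬c) ⊕ m)) = F → T = T

T


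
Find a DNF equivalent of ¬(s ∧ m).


Step 1: Apply De Morgan: ¬(s ∧ m) = ¬s ∨ ¬m.

(¬s) ∨ (¬m)


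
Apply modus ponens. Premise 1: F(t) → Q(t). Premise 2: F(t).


Modus ponens: from (P → Q) and P, infer Q.
P = 'F(t)' is asserted, and P → Q holds, so Q follows.

Q(t).


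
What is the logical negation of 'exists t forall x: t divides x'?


Negation flips each quantifier (∀↔∃) and negates the inner predicate.
¬(exists t forall x: φ) = forall t exists x: ¬φ.

forall t exists x: ~(t divides x)


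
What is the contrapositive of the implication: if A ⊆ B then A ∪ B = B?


The contrapositive of (P → Q) is (¬Q → ¬P); it is logically equivalent to the original.
Here P = 'A ⊆ B' and Q = 'A ∪ B = B'.

If not (A ∪ B = B), then not (A ⊆ B).


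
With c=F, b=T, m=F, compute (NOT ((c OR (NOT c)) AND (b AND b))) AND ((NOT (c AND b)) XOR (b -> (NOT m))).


Substitute c=F, b=T, m=F:
… (earlier sub-steps elided)
c OR (NOT c) = F OR T = T
b AND b = T AND T = T
(c OR (NOT c)) AND (b AND b) = T AND T = T
NOT ((c OR (NOT c)) AND (b AND b)) = F
c AND b = F AND T = F
NOT (c AND b) = T
NOT m = T
b -> (NOT m) = T -> T = T
(NOT (c AND b)) XOR (b -> (NOT m)) = T XOR T = F
(NOT ((c OR (NOT c)) AND (b AND b))) AND ((NOT (c AND b)) XOR (b -> (NOT m))) = F AND F = F

F


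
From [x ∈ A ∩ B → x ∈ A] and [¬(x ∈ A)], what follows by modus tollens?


Modus tollens: from (P → Q) and ¬Q, infer ¬P.
Q = 'x ∈ A' is denied; since P → Q, P must also fail.

Not (x ∈ A ∩ B).


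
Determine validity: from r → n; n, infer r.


This is affirming the consequent (fallacy). There exist truth assignments where the premises are all true but the conclusion is false.

Invalid.


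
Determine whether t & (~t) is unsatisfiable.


Truth table over {t}:
t | φ
-----
False | False
True | False
Every row is false.

Yes, it is a contradiction.


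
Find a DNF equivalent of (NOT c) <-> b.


Step 1: (¬c) ↔ b is true exactly when both agree: ((¬c) ∧ b) ∨ (¬(¬c) ∧ ¬b).
Step 2: Eliminate any double negations (¬¬X = X).

((NOT c) AND b) OR (c AND (NOT b))


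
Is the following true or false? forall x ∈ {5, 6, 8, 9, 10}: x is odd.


Evaluate the predicate on each element: 5:True, 6:False, 8:False, 9:True, 10:False.
Counterexample x = 6 fails the predicate.

False


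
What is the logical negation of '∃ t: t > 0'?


¬(∀ x: φ) = ∃ x: ¬φ, and ¬(∃ x: φ) = ∀ x: ¬φ.
Apply to the existential statement.

∀ t: ¬(t > 0)


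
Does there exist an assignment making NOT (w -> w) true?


Check all 2 assignments over {w}:
w | φ
-----
F | F
T | F
No assignment makes the formula true.

Unsatisfiable.


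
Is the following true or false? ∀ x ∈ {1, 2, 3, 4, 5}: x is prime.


Evaluate the predicate on each element: 1:F, 2:T, 3:T, 4:F, 5:T.
Counterexample x = 1 fails the predicate.

F


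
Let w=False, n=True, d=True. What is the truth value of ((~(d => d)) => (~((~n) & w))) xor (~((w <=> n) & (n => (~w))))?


Substitute w=False, n=True, d=True:
… (earlier sub-steps elided)
~n = False
(~n) & w = False & False = False
~((~n) & w) = True
(~(d => d)) => (~((~n) & w)) = False => True = True
w <=> n = False <=> True = False
~w = True
n => (~w) = True => True = True
(w <=> n) & (n => (~w)) = False & True = False
~((w <=> n) & (n => (~w))) = True
((~(d => d)) => (~((~n) & w))) xor (~((w <=> n) & (n => (~w)))) = True xor True = False

False


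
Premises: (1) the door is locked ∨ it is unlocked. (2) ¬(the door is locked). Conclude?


Disjunctive syllogism: from (P ∨ Q) and ¬P, infer Q.
One disjunct, 'the door is locked', is ruled out; the other must hold.

it is unlocked


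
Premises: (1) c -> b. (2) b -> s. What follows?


Hypothetical syllogism: from (P → Q) and (Q → R), infer (P → R).
Chain the two implications through the shared middle term 'b'.

c -> s


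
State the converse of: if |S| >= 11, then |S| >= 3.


The converse of (P → Q) is (Q → P). It is not in general equivalent to the original.
Here P = '|S| >= 11' and Q = '|S| >= 3'.

If |S| >= 3, then |S| >= 11.


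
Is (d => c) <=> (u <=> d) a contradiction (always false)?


Truth table over {c, d, u}:
c | d | u | φ
-------------
False | False | False | True
True | False | False | True
False | True | False | True
True | True | False | False
False | False | True | False
True | False | True | False
False | True | True | False
True | True | True | True
Satisfying assignment at row 1: c=False, d=False, u=False gives True.

No, it is not a contradiction.


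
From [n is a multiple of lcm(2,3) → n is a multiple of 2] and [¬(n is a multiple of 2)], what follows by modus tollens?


Modus tollens: from (P → Q) and ¬Q, infer ¬P.
Q = 'n is a multiple of 2' is denied; since P → Q, P must also fail.

Not (n is a multiple of lcm(2,3)).


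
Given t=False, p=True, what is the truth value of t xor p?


Exclusive or is true when exactly one operand is true.
Substitute: t=False, p=True.
False xor True evaluates to True.

True


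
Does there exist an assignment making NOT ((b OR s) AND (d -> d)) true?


Search for a satisfying assignment over {b, d, s}.
Try b=F, d=F, s=F: the formula evaluates to T.
A satisfying assignment exists.

Satisfiable.


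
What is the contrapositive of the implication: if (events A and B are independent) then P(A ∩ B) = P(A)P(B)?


The contrapositive of (P → Q) is (¬Q → ¬P); it is logically equivalent to the original.
Here P = '(events A and B are independent)' and Q = 'P(A ∩ B) = P(A)P(B)'.

If not (P(A ∩ B) = P(A)P(B)), then not ((events A and B are independent)).


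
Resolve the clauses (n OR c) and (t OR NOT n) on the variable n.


The clauses contain complementary literals n and NOTn.
Resolution eliminates this pair and disjoins the remaining literals (merging duplicates).

(c OR t)


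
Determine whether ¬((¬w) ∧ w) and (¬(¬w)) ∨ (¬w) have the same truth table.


Compare truth tables:
w | φ | ψ
---------
F | T | T
T | T | T
The columns φ and ψ agree on every row.

Yes, they are logically equivalent.


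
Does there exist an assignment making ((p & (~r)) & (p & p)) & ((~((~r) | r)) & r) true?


Check all 4 assignments over {p, r}:
p | r | φ
---------
False | False | False
True | False | False
False | True | False
True | True | False
No assignment makes the formula true.

Unsatisfiable.


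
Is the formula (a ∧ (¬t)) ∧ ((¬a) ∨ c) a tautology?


Build the truth table over {a, c, t}:
a | c | t | φ
-------------
F | F | F | F
T | F | F | F
F | T | F | F
T | T | F | T
F | F | T | F
T | F | T | F
F | T | T | F
T | T | T | F
Counterexample at row 1: with a=F, c=F, t=F, the formula is F.

No, it is not a tautology.


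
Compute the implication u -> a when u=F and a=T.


Implication is false only when antecedent is true and consequent is false.
Substitute: u=F, a=T.
F -> T evaluates to T.

T


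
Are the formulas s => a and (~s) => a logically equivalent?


Compare truth tables:
a | s | φ | ψ
-------------
False | False | True | False
True | False | True | True
False | True | False | True
True | True | True | True
They differ at row 1 (a=False, s=False): φ=True but ψ=False.

No, they are not logically equivalent.


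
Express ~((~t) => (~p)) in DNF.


Step 1: Rewrite implication then negate: ¬(¬(¬t) ∨ (¬p)) = (¬t) ∧ ¬(¬p).
Step 2: Eliminate any double negations (¬¬X = X).

(~t) & p


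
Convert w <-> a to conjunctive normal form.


Step 1: Rewrite w ↔ a as (w → a) ∧ (a → w).
Step 2: Rewrite each implication as a disjunction.

((NOT w) OR a) AND ((NOT a) OR w)


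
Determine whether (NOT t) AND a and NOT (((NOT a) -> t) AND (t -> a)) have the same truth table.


Compare truth tables:
a | t | φ | ψ
-------------
F | F | F | T
T | F | T | F
F | T | F | T
T | T | F | F
They differ at row 1 (a=F, t=F): φ=F but ψ=T.

No, they are not logically equivalent.


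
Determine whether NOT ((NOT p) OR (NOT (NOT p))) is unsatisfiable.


Truth table over {p}:
p | φ
-----
F | F
T | F
Every row is false.

Yes, it is a contradiction.


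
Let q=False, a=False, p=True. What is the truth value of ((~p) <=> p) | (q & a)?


Substitute q=False, a=False, p=True:
~p = False
(~p) <=> p = False <=> True = False
q & a = False & False = False
((~p) <=> p) | (q & a) = False | False = False

False


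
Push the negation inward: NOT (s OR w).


De Morgan: the negation of a disjunction is the conjunction of the negations.
Distribute NOT across OR, flipping it to AND, and negate each literal.

(NOT s) AND (NOT w)


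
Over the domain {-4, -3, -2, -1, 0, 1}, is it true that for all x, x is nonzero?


Evaluate the predicate on each element: -4:T, -3:T, -2:T, -1:T, 0:F, 1:T.
Counterexample x = 0 fails the predicate.

F


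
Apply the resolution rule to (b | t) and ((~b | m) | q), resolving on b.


The clauses contain complementary literals b and ~b.
Resolution eliminates this pair and disjoins the remaining literals (merging duplicates).

((t | m) | q)


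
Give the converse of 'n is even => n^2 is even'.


The converse of (P → Q) is (Q → P). It is not in general equivalent to the original.
Here P = 'n is even' and Q = 'n^2 is even'.

If n^2 is even, then n is even.


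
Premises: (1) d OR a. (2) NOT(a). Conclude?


Disjunctive syllogism: from (P ∨ Q) and ¬P, infer Q.
One disjunct, 'a', is ruled out; the other must hold.

d


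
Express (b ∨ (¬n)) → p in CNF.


Step 1: Rewrite as ¬(b ∨ (¬n)) ∨ p = (¬b ∧ ¬(¬n)) ∨ p.
Step 2: Distribute ∨ over ∧.
Step 3: Eliminate any double negations (¬¬X = X).

((¬b) ∨ p) ∧ (n ∨ p)


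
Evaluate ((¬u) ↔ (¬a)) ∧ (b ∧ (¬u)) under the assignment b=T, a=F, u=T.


Substitute b=T, a=F, u=T:
¬u = F
¬a = T
(¬u) ↔ (¬a) = F ↔ T = F
¬u = F
b ∧ (¬u) = T ∧ F = F
((¬u) ↔ (¬a)) ∧ (b ∧ (¬u)) = F ∧ F = F

F


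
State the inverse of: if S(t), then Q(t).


The inverse of (P → Q) is (¬P → ¬Q). It is equivalent to the converse, not to the original.
Here P = 'S(t)' and Q = 'Q(t)'.

If not (S(t)), then not (Q(t)).


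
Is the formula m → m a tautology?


Build the truth table over {m}:
m | φ
-----
F | T
T | T
Every row evaluates to true.

Yes, it is a tautology.


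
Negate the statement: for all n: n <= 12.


¬(for all x: φ) = there exists x: ¬φ, and ¬(there exists x: φ) = for all x: ¬φ.
Apply to the universal statement.

there exists n: NOT(n <= 12)


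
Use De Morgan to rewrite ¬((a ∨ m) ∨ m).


De Morgan: the negation of a disjunction is the conjunction of the negations.
Distribute ¬ across ∨, flipping it to ∧, and negate each literal.

((¬a) ∧ (¬m)) ∧ (¬m)


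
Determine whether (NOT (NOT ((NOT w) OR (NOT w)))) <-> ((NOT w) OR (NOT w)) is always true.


Build the truth table over {w}:
w | φ
-----
F | T
T | T
Every row evaluates to true.

Yes, it is a tautology.


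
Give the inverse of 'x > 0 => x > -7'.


The inverse of (P → Q) is (¬P → ¬Q). It is equivalent to the converse, not to the original.
Here P = 'x > 0' and Q = 'x > -7'.

If not (x > 0), then not (x > -7).


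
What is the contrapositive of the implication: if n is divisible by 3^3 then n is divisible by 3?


The contrapositive of (P → Q) is (¬Q → ¬P); it is logically equivalent to the original.
Here P = 'n is divisible by 3^3' and Q = 'n is divisible by 3'.

If not (n is divisible by 3), then not (n is divisible by 3^3).


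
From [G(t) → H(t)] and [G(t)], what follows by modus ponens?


Modus ponens: from (P → Q) and P, infer Q.
P = 'G(t)' is asserted, and P → Q holds, so Q follows.

H(t).


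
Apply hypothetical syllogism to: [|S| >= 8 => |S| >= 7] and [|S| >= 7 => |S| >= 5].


Hypothetical syllogism: from (P → Q) and (Q → R), infer (P → R).
Chain the two implications through the shared middle term '|S| >= 7'.

|S| >= 8 => |S| >= 5


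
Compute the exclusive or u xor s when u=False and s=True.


Exclusive or is true when exactly one operand is true.
Substitute: u=False, s=True.
False xor True evaluates to True.

True


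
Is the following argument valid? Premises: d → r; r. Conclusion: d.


This is affirming the consequent (fallacy). There exist truth assignments where the premises are all true but the conclusion is false.

Invalid.


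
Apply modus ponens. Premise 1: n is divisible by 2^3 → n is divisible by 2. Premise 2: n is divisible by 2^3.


Modus ponens: from (P → Q) and P, infer Q.
P = 'n is divisible by 2^3' is asserted, and P → Q holds, so Q follows.

n is divisible by 2.


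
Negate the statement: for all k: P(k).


¬(for all x: φ) = there exists x: ¬φ, and ¬(there exists x: φ) = for all x: ¬φ.
Apply to the universal statement.

there exists k: NOT(P(k))


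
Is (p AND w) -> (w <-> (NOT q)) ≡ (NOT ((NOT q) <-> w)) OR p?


Compare truth tables:
p | q | w | φ | ψ
-----------------
F | F | F | T | T
T | F | F | T | T
F | T | F | T | F
T | T | F | T | T
F | F | T | T | F
T | F | T | T | T
F | T | T | T | T
T | T | T | F | T
They differ at row 3 (p=F, q=T, w=F): φ=T but ψ=F.

No, they are not logically equivalent.


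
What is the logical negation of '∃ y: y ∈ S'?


¬(∀ x: φ) = ∃ x: ¬φ, and ¬(∃ x: φ) = ∀ x: ¬φ.
Apply to the existential statement.

∀ y: ¬(y ∈ S)


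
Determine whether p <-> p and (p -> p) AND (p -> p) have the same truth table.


Compare truth tables:
p | φ | ψ
---------
F | T | T
T | T | T
The columns φ and ψ agree on every row.

Yes, they are logically equivalent.


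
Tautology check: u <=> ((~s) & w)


Build the truth table over {s, u, w}:
s | u | w | φ
-------------
False | False | False | True
True | False | False | True
False | True | False | False
True | True | False | False
False | False | True | False
True | False | True | True
False | True | True | True
True | True | True | False
Counterexample at row 3: with s=False, u=True, w=False, the formula is False.

No, it is not a tautology.


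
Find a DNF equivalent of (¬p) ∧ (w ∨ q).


Step 1: Distribute ∧ over ∨: (¬p) ∧ (w ∨ q) = ((¬p) ∧ w) ∨ ((¬p) ∧ q).

((¬p) ∧ w) ∨ ((¬p) ∧ q)


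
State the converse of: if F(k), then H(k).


The converse of (P → Q) is (Q → P). It is not in general equivalent to the original.
Here P = 'F(k)' and Q = 'H(k)'.

If H(k), then F(k).


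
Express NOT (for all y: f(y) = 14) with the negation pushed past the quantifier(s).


¬(for all x: φ) = there exists x: ¬φ, and ¬(there exists x: φ) = for all x: ¬φ.
Apply to the universal statement.

there exists y: NOT(f(y) = 14)


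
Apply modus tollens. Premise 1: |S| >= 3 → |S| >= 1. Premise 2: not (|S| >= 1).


Modus tollens: from (P → Q) and ¬Q, infer ¬P.
Q = '|S| >= 1' is denied; since P → Q, P must also fail.

Not (|S| >= 3).


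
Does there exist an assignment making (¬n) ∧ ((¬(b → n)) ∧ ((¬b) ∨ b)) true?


Search for a satisfying assignment over {b, n}.
Try b=T, n=F: the formula evaluates to T.
A satisfying assignment exists.

Satisfiable.


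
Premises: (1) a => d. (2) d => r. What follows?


Hypothetical syllogism: from (P → Q) and (Q → R), infer (P → R).
Chain the two implications through the shared middle term 'd'.

a => r


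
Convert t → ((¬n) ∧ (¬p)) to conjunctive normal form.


Step 1: Rewrite t → ((¬n) ∧ (¬p)) as ¬t ∨ ((¬n) ∧ (¬p)).
Step 2: Distribute ∨ over ∧.

((¬t) ∨ (¬n)) ∧ ((¬t) ∨ (¬p))


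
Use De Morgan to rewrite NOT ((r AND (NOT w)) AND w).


De Morgan: the negation of a conjunction is the disjunction of the negations.
Distribute NOT across AND, flipping it to OR, and negate each literal.

((NOT r) OR w) OR (NOT w)


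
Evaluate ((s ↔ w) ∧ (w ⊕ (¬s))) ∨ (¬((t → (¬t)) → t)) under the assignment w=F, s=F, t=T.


Substitute w=F, s=F, t=T:
s ↔ w = F ↔ F = T
¬s = T
w ⊕ (¬s) = F ⊕ T = T
(s ↔ w) ∧ (w ⊕ (¬s)) = T ∧ T = T
¬t = F
t → (¬t) = T → F = F
(t → (¬t)) → t = F → T = T
¬((t → (¬t)) → t) = F
((s ↔ w) ∧ (w ⊕ (¬s))) ∨ (¬((t → (¬t)) → t)) = T ∨ F = T

T


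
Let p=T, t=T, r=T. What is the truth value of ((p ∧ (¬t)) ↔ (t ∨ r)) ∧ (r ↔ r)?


Substitute p=T, t=T, r=T:
¬t = F
p ∧ (¬t) = T ∧ F = F
t ∨ r = T ∨ T = T
(p ∧ (¬t)) ↔ (t ∨ r) = F ↔ T = F
r ↔ r = T ↔ T = T
((p ∧ (¬t)) ↔ (t ∨ r)) ∧ (r ↔ r) = F ∧ T = F

F


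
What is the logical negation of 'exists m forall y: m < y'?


Negation flips each quantifier (∀↔∃) and negates the inner predicate.
¬(exists m forall y: φ) = forall m exists y: ¬φ.

forall m exists y: ~(m < y)


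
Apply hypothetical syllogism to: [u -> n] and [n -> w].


Hypothetical syllogism: from (P → Q) and (Q → R), infer (P → R).
Chain the two implications through the shared middle term 'n'.

u -> w


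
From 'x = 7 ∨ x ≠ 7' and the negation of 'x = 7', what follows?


Disjunctive syllogism: from (P ∨ Q) and ¬P, infer Q.
One disjunct, 'x = 7', is ruled out; the other must hold.

x ≠ 7


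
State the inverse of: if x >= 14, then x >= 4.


The inverse of (P → Q) is (¬P → ¬Q). It is equivalent to the converse, not to the original.
Here P = 'x >= 14' and Q = 'x >= 4'.

If not (x >= 14), then not (x >= 4).


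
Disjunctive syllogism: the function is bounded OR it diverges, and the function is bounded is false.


Disjunctive syllogism: from (P ∨ Q) and ¬P, infer Q.
One disjunct, 'the function is bounded', is ruled out; the other must hold.

it diverges


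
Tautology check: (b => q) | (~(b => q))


Build the truth table over {b, q}:
b | q | φ
---------
False | False | True
True | False | True
False | True | True
True | True | True
Every row evaluates to true.

Yes, it is a tautology.


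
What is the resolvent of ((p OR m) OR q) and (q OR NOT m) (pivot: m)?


The clauses contain complementary literals m and NOTm.
Resolution eliminates this pair and disjoins the remaining literals (merging duplicates).

(q OR p)


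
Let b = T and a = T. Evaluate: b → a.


Implication is false only when antecedent is true and consequent is false.
Substitute: b=T, a=T.
T → T evaluates to T.

T


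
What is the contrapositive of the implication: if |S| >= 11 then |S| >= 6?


The contrapositive of (P → Q) is (¬Q → ¬P); it is logically equivalent to the original.
Here P = '|S| >= 11' and Q = '|S| >= 6'.

If not (|S| >= 6), then not (|S| >= 11).


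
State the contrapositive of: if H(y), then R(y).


The contrapositive of (P → Q) is (¬Q → ¬P); it is logically equivalent to the original.
Here P = 'H(y)' and Q = 'R(y)'.

If not (R(y)), then not (H(y)).


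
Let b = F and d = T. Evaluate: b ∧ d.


Conjunction is true only when both operands are true.
Substitute: b=F, d=T.
F ∧ T evaluates to F.

F


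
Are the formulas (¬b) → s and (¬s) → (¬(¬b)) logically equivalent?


Compare truth tables:
b | s | φ | ψ
-------------
F | F | F | F
T | F | T | T
F | T | T | T
T | T | T | T
The columns φ and ψ agree on every row.

Yes, they are logically equivalent.


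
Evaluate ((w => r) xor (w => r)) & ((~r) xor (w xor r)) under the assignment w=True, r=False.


Substitute w=True, r=False:
w => r = True => False = False
w => r = True => False = False
(w => r) xor (w => r) = False xor False = False
~r = True
w xor r = True xor False = True
(~r) xor (w xor r) = True xor True = False
((w => r) xor (w => r)) & ((~r) xor (w xor r)) = False & False = False

False


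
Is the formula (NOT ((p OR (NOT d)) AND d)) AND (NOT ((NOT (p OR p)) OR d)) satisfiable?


Search for a satisfying assignment over {d, p}.
Try d=F, p=T: the formula evaluates to T.
A satisfying assignment exists.

Satisfiable.


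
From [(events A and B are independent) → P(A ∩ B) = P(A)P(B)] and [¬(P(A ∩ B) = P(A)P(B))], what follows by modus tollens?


Modus tollens: from (P → Q) and ¬Q, infer ¬P.
Q = 'P(A ∩ B) = P(A)P(B)' is denied; since P → Q, P must also fail.

Not ((events A and B are independent)).


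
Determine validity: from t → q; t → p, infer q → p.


This is (no valid rule). There exist truth assignments where the premises are all true but the conclusion is false.

Invalid.


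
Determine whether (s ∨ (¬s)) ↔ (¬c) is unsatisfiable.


Truth table over {c, s}:
c | s | φ
---------
F | F | T
T | F | F
F | T | T
T | T | F
Satisfying assignment at row 1: c=F, s=F gives T.

No, it is not a contradiction.


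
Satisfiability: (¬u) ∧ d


Search for a satisfying assignment over {d, u}.
Try d=T, u=F: the formula evaluates to T.
A satisfying assignment exists.

Satisfiable.


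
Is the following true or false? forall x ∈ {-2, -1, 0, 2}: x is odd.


Evaluate the predicate on each element: -2:False, -1:True, 0:False, 2:False.
Counterexample x = -2 fails the predicate.

False


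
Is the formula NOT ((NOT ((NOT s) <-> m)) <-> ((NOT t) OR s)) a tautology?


Build the truth table over {m, s, t}:
m | s | t | φ
-------------
F | F | F | F
T | F | F | T
F | T | F | T
T | T | F | F
F | F | T | T
T | F | T | F
F | T | T | T
T | T | T | F
Counterexample at row 1: with m=F, s=F, t=F, the formula is F.

No, it is not a tautology.


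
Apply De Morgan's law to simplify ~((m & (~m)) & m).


De Morgan: the negation of a conjunction is the disjunction of the negations.
Distribute ~ across &, flipping it to |, and negate each literal.

((~m) | m) | (~m)


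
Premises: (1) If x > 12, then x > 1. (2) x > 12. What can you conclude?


Modus ponens: from (P → Q) and P, infer Q.
P = 'x > 12' is asserted, and P → Q holds, so Q follows.

x > 1.


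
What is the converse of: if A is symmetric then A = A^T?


The converse of (P → Q) is (Q → P). It is not in general equivalent to the original.
Here P = 'A is symmetric' and Q = 'A = A^T'.

If A = A^T, then A is symmetric.


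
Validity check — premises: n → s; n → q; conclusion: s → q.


This is (no valid rule). There exist truth assignments where the premises are all true but the conclusion is false.

Invalid.


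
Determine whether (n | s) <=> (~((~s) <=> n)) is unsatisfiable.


Truth table over {n, s}:
n | s | φ
---------
False | False | False
True | False | False
False | True | False
True | True | True
Satisfying assignment at row 4: n=True, s=True gives True.

No, it is not a contradiction.


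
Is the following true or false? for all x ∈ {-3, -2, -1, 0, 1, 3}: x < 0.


Evaluate the predicate on each element: -3:T, -2:T, -1:T, 0:F, 1:F, 3:F.
Counterexample x = 0 fails the predicate.

F


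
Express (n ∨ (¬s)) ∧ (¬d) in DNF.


Step 1: Distribute ∧ over ∨: (n ∨ (¬s)) ∧ (¬d) = (n ∧ (¬d)) ∨ ((¬s) ∧ (¬d)).

(n ∧ (¬d)) ∨ ((¬s) ∧ (¬d))


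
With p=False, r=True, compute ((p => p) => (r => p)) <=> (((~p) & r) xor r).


Substitute p=False, r=True:
p => p = False => False = True
r => p = True => False = False
(p => p) => (r => p) = True => False = False
~p = True
(~p) & r = True & True = True
((~p) & r) xor r = True xor True = False
((p => p) => (r => p)) <=> (((~p) & r) xor r) = False <=> False = True

True


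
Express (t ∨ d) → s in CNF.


Step 1: Rewrite as ¬(t ∨ d) ∨ s = (¬t ∧ ¬d) ∨ s.
Step 2: Distribute ∨ over ∧.

((¬t) ∨ s) ∧ ((¬d) ∨ s)


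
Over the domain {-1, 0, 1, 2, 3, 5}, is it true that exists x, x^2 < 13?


Evaluate the predicate on each element: -1:True, 0:True, 1:True, 2:True, 3:True, 5:False.
Witness x = -1 satisfies the predicate.

True


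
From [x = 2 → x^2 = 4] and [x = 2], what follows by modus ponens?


Modus ponens: from (P → Q) and P, infer Q.
P = 'x = 2' is asserted, and P → Q holds, so Q follows.

x^2 = 4.


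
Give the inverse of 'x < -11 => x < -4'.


The inverse of (P → Q) is (¬P → ¬Q). It is equivalent to the converse, not to the original.
Here P = 'x < -11' and Q = 'x < -4'.

If not (x < -11), then not (x < -4).


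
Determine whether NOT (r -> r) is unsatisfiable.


Truth table over {r}:
r | φ
-----
F | F
T | F
Every row is false.

Yes, it is a contradiction.


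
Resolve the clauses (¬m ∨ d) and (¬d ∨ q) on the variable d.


The clauses contain complementary literals d and ¬d.
Resolution eliminates this pair and disjoins the remaining literals (merging duplicates).

(¬m ∨ q)


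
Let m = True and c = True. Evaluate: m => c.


Implication is false only when antecedent is true and consequent is false.
Substitute: m=True, c=True.
True => True evaluates to True.

True


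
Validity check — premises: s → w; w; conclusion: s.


This is affirming the consequent (fallacy). There exist truth assignments where the premises are all true but the conclusion is false.

Invalid.


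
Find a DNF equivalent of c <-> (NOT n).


Step 1: c ↔ (¬n) is true exactly when both agree: (c ∧ (¬n)) ∨ (¬c ∧ ¬(¬n)).
Step 2: Eliminate any double negations (¬¬X = X).

(c AND (NOT n)) OR ((NOT c) AND n)


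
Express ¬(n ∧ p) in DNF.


Step 1: Apply De Morgan: ¬(n ∧ p) = ¬n ∨ ¬p.

(¬n) ∨ (¬p)


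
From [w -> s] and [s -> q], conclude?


Hypothetical syllogism: from (P → Q) and (Q → R), infer (P → R).
Chain the two implications through the shared middle term 's'.

w -> q


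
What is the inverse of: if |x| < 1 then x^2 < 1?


The inverse of (P → Q) is (¬P → ¬Q). It is equivalent to the converse, not to the original.
Here P = '|x| < 1' and Q = 'x^2 < 1'.

If not (|x| < 1), then not (x^2 < 1).


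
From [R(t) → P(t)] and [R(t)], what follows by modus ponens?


Modus ponens: from (P → Q) and P, infer Q.
P = 'R(t)' is asserted, and P → Q holds, so Q follows.

P(t).


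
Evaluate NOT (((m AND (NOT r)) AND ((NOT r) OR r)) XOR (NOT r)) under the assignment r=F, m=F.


Substitute r=F, m=F:
NOT r = T
m AND (NOT r) = F AND T = F
NOT r = T
(NOT r) OR r = T OR F = T
(m AND (NOT r)) AND ((NOT r) OR r) = F AND T = F
NOT r = T
((m AND (NOT r)) AND ((NOT r) OR r)) XOR (NOT r) = F XOR T = T
NOT (((m AND (NOT r)) AND ((NOT r) OR r)) XOR (NOT r)) = F

F


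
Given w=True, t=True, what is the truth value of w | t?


Disjunction is false only when both operands are false.
Substitute: w=True, t=True.
True | True evaluates to True.

True


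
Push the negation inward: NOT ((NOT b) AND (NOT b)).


De Morgan: the negation of a conjunction is the disjunction of the negations.
Distribute NOT across AND, flipping it to OR, and negate each literal.

b OR b


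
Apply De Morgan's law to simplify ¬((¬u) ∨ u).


De Morgan: the negation of a disjunction is the conjunction of the negations.
Distribute ¬ across ∨, flipping it to ∧, and negate each literal.

u ∧ (¬u)


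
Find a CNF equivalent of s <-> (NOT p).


Step 1: Rewrite s ↔ (¬p) as (s → (¬p)) ∧ ((¬p) → s).
Step 2: Rewrite each implication as a disjunction.
Step 3: Eliminate any double negations (¬¬X = X).

((NOT s) OR (NOT p)) AND (p OR s)


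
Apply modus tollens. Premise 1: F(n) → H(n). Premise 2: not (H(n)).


Modus tollens: from (P → Q) and ¬Q, infer ¬P.
Q = 'H(n)' is denied; since P → Q, P must also fail.

Not (F(n)).


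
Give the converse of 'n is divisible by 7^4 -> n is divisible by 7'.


The converse of (P → Q) is (Q → P). It is not in general equivalent to the original.
Here P = 'n is divisible by 7^4' and Q = 'n is divisible by 7'.

If n is divisible by 7, then n is divisible by 7^4.


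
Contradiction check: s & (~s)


Truth table over {s}:
s | φ
-----
False | False
True | False
Every row is false.

Yes, it is a contradiction.


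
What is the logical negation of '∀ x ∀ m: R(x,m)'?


Negation flips each quantifier (∀↔∃) and negates the inner predicate.
¬(∀ x ∀ m: φ) = ∃ x ∃ m: ¬φ.

∃ x ∃ m: ¬(R(x,m))


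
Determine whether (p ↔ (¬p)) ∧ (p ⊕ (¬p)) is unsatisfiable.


Truth table over {p}:
p | φ
-----
F | F
T | F
Every row is false.

Yes, it is a contradiction.


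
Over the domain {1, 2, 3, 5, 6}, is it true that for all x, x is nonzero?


Evaluate the predicate on each element: 1:T, 2:T, 3:T, 5:T, 6:T.
Every element satisfies the predicate.

T


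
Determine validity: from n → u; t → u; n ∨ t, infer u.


This matches the form of proof by cases: the conclusion follows in every model of the premises.

Valid.


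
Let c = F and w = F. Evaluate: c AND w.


Conjunction is true only when both operands are true.
Substitute: c=F, w=F.
F AND F evaluates to F.

F


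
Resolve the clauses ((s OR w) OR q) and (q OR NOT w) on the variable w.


The clauses contain complementary literals w and NOTw.
Resolution eliminates this pair and disjoins the remaining literals (merging duplicates).

(s OR q)


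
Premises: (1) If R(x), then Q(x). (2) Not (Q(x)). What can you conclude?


Modus tollens: from (P → Q) and ¬Q, infer ¬P.
Q = 'Q(x)' is denied; since P → Q, P must also fail.

Not (R(x)).


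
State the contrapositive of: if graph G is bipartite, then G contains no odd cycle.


The contrapositive of (P → Q) is (¬Q → ¬P); it is logically equivalent to the original.
Here P = 'graph G is bipartite' and Q = 'G contains no odd cycle'.

If not (G contains no odd cycle), then not (graph G is bipartite).


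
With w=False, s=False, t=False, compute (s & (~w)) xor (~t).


Substitute w=False, s=False, t=False:
~w = True
s & (~w) = False & True = False
~t = True
(s & (~w)) xor (~t) = False xor True = True

True


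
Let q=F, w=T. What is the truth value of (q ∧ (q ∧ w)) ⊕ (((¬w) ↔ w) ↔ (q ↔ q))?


Substitute q=F, w=T:
q ∧ w = F ∧ T = F
q ∧ (q ∧ w) = F ∧ F = F
¬w = F
(¬w) ↔ w = F ↔ T = F
q ↔ q = F ↔ F = T
((¬w) ↔ w) ↔ (q ↔ q) = F ↔ T = F
(q ∧ (q ∧ w)) ⊕ (((¬w) ↔ w) ↔ (q ↔ q)) = F ⊕ F = F

F


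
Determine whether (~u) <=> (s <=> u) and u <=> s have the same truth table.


Compare truth tables:
s | u | φ | ψ
-------------
False | False | True | True
True | False | False | False
False | True | True | False
True | True | False | True
They differ at row 3 (s=False, u=True): φ=True but ψ=False.

No, they are not logically equivalent.


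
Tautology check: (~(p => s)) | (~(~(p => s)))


Build the truth table over {p, s}:
p | s | φ
---------
False | False | True
True | False | True
False | True | True
True | True | True
Every row evaluates to true.

Yes, it is a tautology.


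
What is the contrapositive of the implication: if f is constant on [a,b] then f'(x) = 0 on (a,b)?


The contrapositive of (P → Q) is (¬Q → ¬P); it is logically equivalent to the original.
Here P = 'f is constant on [a,b]' and Q = 'f'(x) = 0 on (a,b)'.

If not (f'(x) = 0 on (a,b)), then not (f is constant on [a,b]).


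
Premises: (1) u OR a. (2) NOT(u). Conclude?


Disjunctive syllogism: from (P ∨ Q) and ¬P, infer Q.
One disjunct, 'u', is ruled out; the other must hold.

a


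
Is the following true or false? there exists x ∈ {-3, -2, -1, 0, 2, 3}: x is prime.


Evaluate the predicate on each element: -3:F, -2:F, -1:F, 0:F, 2:T, 3:T.
Witness x = 2 satisfies the predicate.

T


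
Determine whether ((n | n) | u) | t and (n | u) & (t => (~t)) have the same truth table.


Compare truth tables:
n | t | u | φ | ψ
-----------------
False | False | False | False | False
True | False | False | True | True
False | True | False | True | False
True | True | False | True | False
False | False | True | True | True
True | False | True | True | True
False | True | True | True | False
True | True | True | True | False
They differ at row 3 (n=False, t=True, u=False): φ=True but ψ=False.

No, they are not logically equivalent.


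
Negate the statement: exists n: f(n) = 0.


¬(forall x: φ) = exists x: ¬φ, and ¬(exists x: φ) = forall x: ¬φ.
Apply to the existential statement.

forall n: ~(f(n) = 0)


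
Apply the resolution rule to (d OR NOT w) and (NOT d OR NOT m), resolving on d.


The clauses contain complementary literals d and NOTd.
Resolution eliminates this pair and disjoins the remaining literals (merging duplicates).

(NOT w OR NOT m)


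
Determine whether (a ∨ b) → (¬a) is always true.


Build the truth table over {a, b}:
a | b | φ
---------
F | F | T
T | F | F
F | T | T
T | T | F
Counterexample at row 2: with a=T, b=F, the formula is F.

No, it is not a tautology.


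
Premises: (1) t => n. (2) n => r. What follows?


Hypothetical syllogism: from (P → Q) and (Q → R), infer (P → R).
Chain the two implications through the shared middle term 'n'.

t => r


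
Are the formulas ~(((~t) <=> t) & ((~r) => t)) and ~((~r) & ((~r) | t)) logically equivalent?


Compare truth tables:
r | t | φ | ψ
-------------
False | False | True | False
True | False | True | True
False | True | True | False
True | True | True | True
They differ at row 1 (r=False, t=False): φ=True but ψ=False.

No, they are not logically equivalent.


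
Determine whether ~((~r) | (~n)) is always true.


Build the truth table over {n, r}:
n | r | φ
---------
False | False | False
True | False | False
False | True | False
True | True | True
Counterexample at row 1: with n=False, r=False, the formula is False.

No, it is not a tautology.


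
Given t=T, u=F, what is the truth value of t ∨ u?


Disjunction is false only when both operands are false.
Substitute: t=T, u=F.
T ∨ F evaluates to T.

T


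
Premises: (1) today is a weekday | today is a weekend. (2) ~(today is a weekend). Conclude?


Disjunctive syllogism: from (P ∨ Q) and ¬P, infer Q.
One disjunct, 'today is a weekend', is ruled out; the other must hold.

today is a weekday


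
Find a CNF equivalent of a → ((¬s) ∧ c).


Step 1: Rewrite a → ((¬s) ∧ c) as ¬a ∨ ((¬s) ∧ c).
Step 2: Distribute ∨ over ∧.

((¬a) ∨ (¬s)) ∧ ((¬a) ∨ c)


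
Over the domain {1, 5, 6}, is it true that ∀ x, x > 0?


Evaluate the predicate on each element: 1:T, 5:T, 6:T.
Every element satisfies the predicate.

T


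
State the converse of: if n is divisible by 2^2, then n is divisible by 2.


The converse of (P → Q) is (Q → P). It is not in general equivalent to the original.
Here P = 'n is divisible by 2^2' and Q = 'n is divisible by 2'.

If n is divisible by 2, then n is divisible by 2^2.


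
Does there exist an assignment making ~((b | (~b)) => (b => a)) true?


Search for a satisfying assignment over {a, b}.
Try a=False, b=True: the formula evaluates to True.
A satisfying assignment exists.

Satisfiable.


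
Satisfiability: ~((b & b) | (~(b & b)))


Check all 2 assignments over {b}:
b | φ
-----
False | False
True | False
No assignment makes the formula true.

Unsatisfiable.


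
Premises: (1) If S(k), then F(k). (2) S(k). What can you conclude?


Modus ponens: from (P → Q) and P, infer Q.
P = 'S(k)' is asserted, and P → Q holds, so Q follows.

F(k).


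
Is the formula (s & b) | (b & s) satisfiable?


Search for a satisfying assignment over {b, s}.
Try b=True, s=True: the formula evaluates to True.
A satisfying assignment exists.

Satisfiable.


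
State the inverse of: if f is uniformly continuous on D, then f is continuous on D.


The inverse of (P → Q) is (¬P → ¬Q). It is equivalent to the converse, not to the original.
Here P = 'f is uniformly continuous on D' and Q = 'f is continuous on D'.

If not (f is uniformly continuous on D), then not (f is continuous on D).


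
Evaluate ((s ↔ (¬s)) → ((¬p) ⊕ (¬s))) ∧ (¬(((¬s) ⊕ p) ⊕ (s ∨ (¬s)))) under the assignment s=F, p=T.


Substitute s=F, p=T:
… (earlier sub-steps elided)
¬s = T
(¬p) ⊕ (¬s) = F ⊕ T = T
(s ↔ (¬s)) → ((¬p) ⊕ (¬s)) = F → T = T
¬s = T
(¬s) ⊕ p = T ⊕ T = F
¬s = T
s ∨ (¬s) = F ∨ T = T
((¬s) ⊕ p) ⊕ (s ∨ (¬s)) = F ⊕ T = T
¬(((¬s) ⊕ p) ⊕ (s ∨ (¬s))) = F
((s ↔ (¬s)) → ((¬p) ⊕ (¬s))) ∧ (¬(((¬s) ⊕ p) ⊕ (s ∨ (¬s)))) = T ∧ F = F

F


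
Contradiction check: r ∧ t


Truth table over {r, t}:
r | t | φ
---------
F | F | F
T | F | F
F | T | F
T | T | T
Satisfying assignment at row 4: r=T, t=T gives T.

No, it is not a contradiction.


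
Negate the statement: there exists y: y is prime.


¬(for all x: φ) = there exists x: ¬φ, and ¬(there exists x: φ) = for all x: ¬φ.
Apply to the existential statement.

for all y: NOT(y is prime)


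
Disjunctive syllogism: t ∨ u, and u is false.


Disjunctive syllogism: from (P ∨ Q) and ¬P, infer Q.
One disjunct, 'u', is ruled out; the other must hold.

t


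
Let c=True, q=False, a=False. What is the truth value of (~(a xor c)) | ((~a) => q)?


Substitute c=True, q=False, a=False:
a xor c = False xor True = True
~(a xor c) = False
~a = True
(~a) => q = True => False = False
(~(a xor c)) | ((~a) => q) = False | False = False

False


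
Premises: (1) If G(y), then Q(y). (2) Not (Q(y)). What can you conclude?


Modus tollens: from (P → Q) and ¬Q, infer ¬P.
Q = 'Q(y)' is denied; since P → Q, P must also fail.

Not (G(y)).


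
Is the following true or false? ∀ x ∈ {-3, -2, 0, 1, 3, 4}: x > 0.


Evaluate the predicate on each element: -3:F, -2:F, 0:F, 1:T, 3:T, 4:T.
Counterexample x = -3 fails the predicate.

F


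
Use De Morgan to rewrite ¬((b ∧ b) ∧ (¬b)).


De Morgan: the negation of a conjunction is the disjunction of the negations.
Distribute ¬ across ∧, flipping it to ∨, and negate each literal.

((¬b) ∨ (¬b)) ∨ b


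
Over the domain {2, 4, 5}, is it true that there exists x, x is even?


Evaluate the predicate on each element: 2:T, 4:T, 5:F.
Witness x = 2 satisfies the predicate.

T


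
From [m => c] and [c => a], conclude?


Hypothetical syllogism: from (P → Q) and (Q → R), infer (P → R).
Chain the two implications through the shared middle term 'c'.

m => a
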